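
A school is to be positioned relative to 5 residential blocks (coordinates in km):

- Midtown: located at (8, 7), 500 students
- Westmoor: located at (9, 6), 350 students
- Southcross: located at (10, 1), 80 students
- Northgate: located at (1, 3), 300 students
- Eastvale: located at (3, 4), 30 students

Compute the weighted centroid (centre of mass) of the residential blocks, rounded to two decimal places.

(6.62, 5.32)

The minimiser of Σwᵢ‖p−pᵢ‖² is the weighted centroid p* = (Σwᵢpᵢ)/(Σwᵢ).
Σwᵢ = 1260.
Σwᵢxᵢ = 500·8 + 350·9 + 80·10 + 300·1 + 30·3 = 8340.
Σwᵢyᵢ = 500·7 + 350·6 + 80·1 + 300·3 + 30·4 = 6700.
x* = 8340/1260 = 6.62, y* = 6700/1260 = 5.32.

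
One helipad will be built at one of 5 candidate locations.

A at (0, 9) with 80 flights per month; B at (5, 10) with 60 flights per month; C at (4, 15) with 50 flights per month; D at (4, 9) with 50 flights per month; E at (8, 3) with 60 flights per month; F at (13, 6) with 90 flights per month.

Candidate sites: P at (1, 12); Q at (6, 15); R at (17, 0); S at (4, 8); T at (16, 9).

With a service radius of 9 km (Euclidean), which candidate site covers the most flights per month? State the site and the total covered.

S, covering 300

Coverage radius r = 9 km; a point is covered iff (Δx)²+(Δy)² ≤ 9² = 81.
  P (1, 12): covers {A, B, C, D} → 240
  Q (6, 15): covers {A, B, C, D} → 240
  R (17, 0): covers {F} → 90
  S (4, 8): covers {A, B, C, D, E} → 300
  T (16, 9): covers {F} → 90
Maximum coverage at S: 300 flights per month.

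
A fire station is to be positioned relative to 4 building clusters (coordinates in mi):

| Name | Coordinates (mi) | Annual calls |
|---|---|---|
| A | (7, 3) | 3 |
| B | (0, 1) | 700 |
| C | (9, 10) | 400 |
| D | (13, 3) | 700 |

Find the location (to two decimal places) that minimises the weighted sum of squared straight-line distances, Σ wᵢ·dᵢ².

The minimiser of Σwᵢ‖p−pᵢ‖² is the weighted centroid p* = (Σwᵢpᵢ)/(Σwᵢ).
Σwᵢ = 1803.
Σwᵢxᵢ = 3·7 + 700·0 + 400·9 + 700·13 = 12721.
Σwᵢyᵢ = 3·3 + 700·1 + 400·10 + 700·3 = 6809.
x* = 12721/1803 = 7.06, y* = 6809/1803 = 3.78.

(7.06, 3.78)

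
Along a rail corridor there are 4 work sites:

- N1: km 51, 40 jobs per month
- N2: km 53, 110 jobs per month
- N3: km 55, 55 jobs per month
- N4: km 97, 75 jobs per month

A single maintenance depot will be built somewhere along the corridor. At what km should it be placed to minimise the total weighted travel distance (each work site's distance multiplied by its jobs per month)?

For a sum of weighted absolute distances on a line, the optimum is the weighted median (not the mean). Total weight W = 280; half-weight = 140.
Sort by position and accumulate weight:
  km 51 (N1, w=40) → cum 40
  km 53 (N2, w=110) → cum 150  ≥ 140 → median here
  km 55 (N3, w=55) → cum 205
  km 97 (N4, w=75) → cum 280
Optimal location: km 53.

x = 53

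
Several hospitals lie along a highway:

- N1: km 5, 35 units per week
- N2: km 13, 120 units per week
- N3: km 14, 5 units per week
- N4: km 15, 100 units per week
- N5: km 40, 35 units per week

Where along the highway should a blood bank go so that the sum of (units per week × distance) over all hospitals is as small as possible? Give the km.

For a sum of weighted absolute distances on a line, the optimum is the weighted median (not the mean). Total weight W = 295; half-weight = 147.5.
Sort by position and accumulate weight:
  km 5 (N1, w=35) → cum 35
  km 13 (N2, w=120) → cum 155  ≥ 147.5 → median here
  km 14 (N3, w=5) → cum 160
  km 15 (N4, w=100) → cum 260
  km 40 (N5, w=35) → cum 295
Optimal location: km 13.

x = 13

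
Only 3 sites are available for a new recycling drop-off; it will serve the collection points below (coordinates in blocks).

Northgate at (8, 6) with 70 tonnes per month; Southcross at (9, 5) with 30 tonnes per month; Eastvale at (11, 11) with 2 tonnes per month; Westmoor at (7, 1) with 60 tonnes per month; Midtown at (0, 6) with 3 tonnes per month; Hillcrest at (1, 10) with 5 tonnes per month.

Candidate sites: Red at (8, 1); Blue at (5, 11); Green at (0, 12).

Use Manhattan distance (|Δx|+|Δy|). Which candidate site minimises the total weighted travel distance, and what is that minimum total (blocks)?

Total weighted distance at each candidate:
  Red (8, 1): total = 705
  Blue (5, 11): total = 1647
  Green (0, 12): total = 2597
Minimum is at Red with total 705 blocks.

Red, total 705 blocks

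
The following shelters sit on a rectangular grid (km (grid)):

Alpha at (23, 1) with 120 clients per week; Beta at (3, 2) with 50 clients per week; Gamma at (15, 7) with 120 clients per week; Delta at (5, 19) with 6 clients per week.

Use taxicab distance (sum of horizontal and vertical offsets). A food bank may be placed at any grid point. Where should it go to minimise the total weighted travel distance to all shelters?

Manhattan distance separates: Σwᵢ(|x−xᵢ|+|y−yᵢ|) = Σwᵢ|x−xᵢ| + Σwᵢ|y−yᵢ|, so x and y are optimised independently as 1-D weighted medians.
Total weight W = 296; half = 148.
x-coordinate, sorted with cumulative weight:
  x=3 (Beta, w=50) cum 50
  x=5 (Delta, w=6) cum 56
  x=15 (Gamma, w=120) cum 176  ← median
  x=23 (Alpha, w=120) cum 296
⇒ x* = 15
y-coordinate, sorted with cumulative weight:
  y=1 (Alpha, w=120) cum 120
  y=2 (Beta, w=50) cum 170  ← median
  y=7 (Gamma, w=120) cum 290
  y=19 (Delta, w=6) cum 296
⇒ y* = 2

(15, 2)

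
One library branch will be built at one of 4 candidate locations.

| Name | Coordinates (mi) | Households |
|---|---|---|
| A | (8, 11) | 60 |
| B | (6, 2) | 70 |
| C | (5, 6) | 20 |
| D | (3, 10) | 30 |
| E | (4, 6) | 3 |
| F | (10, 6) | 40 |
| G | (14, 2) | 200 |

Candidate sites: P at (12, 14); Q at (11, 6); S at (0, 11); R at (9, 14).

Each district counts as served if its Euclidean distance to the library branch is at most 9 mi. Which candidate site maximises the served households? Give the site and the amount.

Q, covering 423

Coverage radius r = 9 mi; a point is covered iff (Δx)²+(Δy)² ≤ 9² = 81.
  P (12, 14): covers {A, F} → 100
  Q (11, 6): covers {A, B, C, D, E, F, G} → 423
  S (0, 11): covers {A, C, D, E} → 113
  R (9, 14): covers {A, C, D, F} → 150
Maximum coverage at Q: 423 households.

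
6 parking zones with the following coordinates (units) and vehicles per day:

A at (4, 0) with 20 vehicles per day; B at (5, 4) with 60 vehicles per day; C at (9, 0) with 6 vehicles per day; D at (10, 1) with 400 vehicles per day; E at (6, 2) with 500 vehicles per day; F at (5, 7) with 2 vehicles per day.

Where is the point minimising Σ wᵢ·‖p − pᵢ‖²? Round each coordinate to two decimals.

(7.53, 1.67)

The minimiser of Σwᵢ‖p−pᵢ‖² is the weighted centroid p* = (Σwᵢpᵢ)/(Σwᵢ).
Σwᵢ = 988.
Σwᵢxᵢ = 20·4 + 60·5 + 6·9 + 400·10 + 500·6 + 2·5 = 7444.
Σwᵢyᵢ = 20·0 + 60·4 + 6·0 + 400·1 + 500·2 + 2·7 = 1654.
x* = 7444/988 = 7.53, y* = 1654/988 = 1.67.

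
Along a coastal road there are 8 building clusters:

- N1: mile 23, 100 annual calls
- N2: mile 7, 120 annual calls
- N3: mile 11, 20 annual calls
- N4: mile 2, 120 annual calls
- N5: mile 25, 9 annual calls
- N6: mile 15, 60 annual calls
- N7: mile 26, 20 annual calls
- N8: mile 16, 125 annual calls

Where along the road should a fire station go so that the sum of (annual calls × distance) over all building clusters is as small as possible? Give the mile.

x = 15

For a sum of weighted absolute distances on a line, the optimum is the weighted median (not the mean). Total weight W = 574; half-weight = 287.
Sort by position and accumulate weight:
  mile 2 (N4, w=120) → cum 120
  mile 7 (N2, w=120) → cum 240
  mile 11 (N3, w=20) → cum 260
  mile 15 (N6, w=60) → cum 320  ≥ 287 → median here
  mile 16 (N8, w=125) → cum 445
  mile 23 (N1, w=100) → cum 545
  mile 25 (N5, w=9) → cum 554
  mile 26 (N7, w=20) → cum 574
Optimal location: mile 15.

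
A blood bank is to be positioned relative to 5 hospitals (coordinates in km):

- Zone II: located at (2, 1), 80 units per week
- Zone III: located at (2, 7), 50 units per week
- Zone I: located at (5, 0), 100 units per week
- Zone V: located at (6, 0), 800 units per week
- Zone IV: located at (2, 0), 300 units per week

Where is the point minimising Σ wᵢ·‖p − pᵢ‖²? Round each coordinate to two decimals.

The minimiser of Σwᵢ‖p−pᵢ‖² is the weighted centroid p* = (Σwᵢpᵢ)/(Σwᵢ).
Σwᵢ = 1330.
Σwᵢxᵢ = 80·2 + 50·2 + 100·5 + 800·6 + 300·2 = 6160.
Σwᵢyᵢ = 80·1 + 50·7 + 100·0 + 800·0 + 300·0 = 430.
x* = 6160/1330 = 4.63, y* = 430/1330 = 0.32.

(4.63, 0.32)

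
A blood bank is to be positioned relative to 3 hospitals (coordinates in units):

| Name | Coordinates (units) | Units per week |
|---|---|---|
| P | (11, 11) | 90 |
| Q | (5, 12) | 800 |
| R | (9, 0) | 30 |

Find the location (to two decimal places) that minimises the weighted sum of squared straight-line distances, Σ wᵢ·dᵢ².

The minimiser of Σwᵢ‖p−pᵢ‖² is the weighted centroid p* = (Σwᵢpᵢ)/(Σwᵢ).
Σwᵢ = 920.
Σwᵢxᵢ = 90·11 + 800·5 + 30·9 = 5260.
Σwᵢyᵢ = 90·11 + 800·12 + 30·0 = 10590.
x* = 5260/920 = 5.72, y* = 10590/920 = 11.51.

(5.72, 11.51)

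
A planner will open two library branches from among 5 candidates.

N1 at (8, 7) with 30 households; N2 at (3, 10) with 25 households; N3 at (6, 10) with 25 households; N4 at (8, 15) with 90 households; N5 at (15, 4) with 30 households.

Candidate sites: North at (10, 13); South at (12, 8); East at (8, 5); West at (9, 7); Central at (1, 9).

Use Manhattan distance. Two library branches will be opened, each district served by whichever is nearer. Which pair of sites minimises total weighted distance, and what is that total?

Evaluate every pair (each demand assigned to the nearer of the two):
  {North, West}: total = 1035
  {North, East}: total = 1085
  {North, South}: total = 1145
  {North, Central}: total = 1245
  {West, Central}: total = 1335
  {South, West}: total = 1425
  {East, Central}: total = 1425
  {East, West}: total = 1455
  {South, Central}: total = 1575
  {South, East}: total = 1595
Best pair: {North, West} with total 1035.

{North, West}, total 1035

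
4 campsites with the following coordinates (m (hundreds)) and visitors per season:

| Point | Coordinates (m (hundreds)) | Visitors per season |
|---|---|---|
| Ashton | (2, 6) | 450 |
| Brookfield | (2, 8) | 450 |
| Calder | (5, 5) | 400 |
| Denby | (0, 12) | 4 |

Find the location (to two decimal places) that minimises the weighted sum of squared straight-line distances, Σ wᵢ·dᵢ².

(2.91, 6.40)

The minimiser of Σwᵢ‖p−pᵢ‖² is the weighted centroid p* = (Σwᵢpᵢ)/(Σwᵢ).
Σwᵢ = 1304.
Σwᵢxᵢ = 450·2 + 450·2 + 400·5 + 4·0 = 3800.
Σwᵢyᵢ = 450·6 + 450·8 + 400·5 + 4·12 = 8348.
x* = 3800/1304 = 2.91, y* = 8348/1304 = 6.40.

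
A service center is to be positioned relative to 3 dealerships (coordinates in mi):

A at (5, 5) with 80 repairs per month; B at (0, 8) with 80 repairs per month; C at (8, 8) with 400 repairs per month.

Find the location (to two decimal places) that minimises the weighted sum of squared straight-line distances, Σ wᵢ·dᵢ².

The minimiser of Σwᵢ‖p−pᵢ‖² is the weighted centroid p* = (Σwᵢpᵢ)/(Σwᵢ).
Σwᵢ = 560.
Σwᵢxᵢ = 80·5 + 80·0 + 400·8 = 3600.
Σwᵢyᵢ = 80·5 + 80·8 + 400·8 = 4240.
x* = 3600/560 = 6.43, y* = 4240/560 = 7.57.

(6.43, 7.57)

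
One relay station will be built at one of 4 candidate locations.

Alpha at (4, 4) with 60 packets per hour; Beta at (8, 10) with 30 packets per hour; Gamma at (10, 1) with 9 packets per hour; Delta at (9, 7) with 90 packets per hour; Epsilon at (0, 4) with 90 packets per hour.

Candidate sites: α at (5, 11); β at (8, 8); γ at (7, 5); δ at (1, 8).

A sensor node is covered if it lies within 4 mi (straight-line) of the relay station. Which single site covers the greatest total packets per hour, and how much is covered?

Coverage radius r = 4 mi; a point is covered iff (Δx)²+(Δy)² ≤ 4² = 16.
  α (5, 11): covers {Beta} → 30
  β (8, 8): covers {Beta, Delta} → 120
  γ (7, 5): covers {Alpha, Delta} → 150
  δ (1, 8): covers {none} → 0
Maximum coverage at γ: 150 packets per hour.

γ, covering 150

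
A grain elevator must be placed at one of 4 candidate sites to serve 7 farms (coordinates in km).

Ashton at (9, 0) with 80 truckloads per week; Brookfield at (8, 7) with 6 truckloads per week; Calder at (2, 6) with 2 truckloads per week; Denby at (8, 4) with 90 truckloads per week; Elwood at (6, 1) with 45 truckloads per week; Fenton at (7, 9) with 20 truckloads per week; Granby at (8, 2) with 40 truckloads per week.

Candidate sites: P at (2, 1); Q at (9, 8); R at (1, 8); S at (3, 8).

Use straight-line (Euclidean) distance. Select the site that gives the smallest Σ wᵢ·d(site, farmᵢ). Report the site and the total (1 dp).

Total weighted distance at each candidate:
  P (2, 1): total = 1842.3
  Q (9, 8): total = 1664.9
  R (1, 8): total = 2555.1
  S (3, 8): total = 2148.9
Minimum is at Q with total 1664.9 km.

Q, total 1664.9 km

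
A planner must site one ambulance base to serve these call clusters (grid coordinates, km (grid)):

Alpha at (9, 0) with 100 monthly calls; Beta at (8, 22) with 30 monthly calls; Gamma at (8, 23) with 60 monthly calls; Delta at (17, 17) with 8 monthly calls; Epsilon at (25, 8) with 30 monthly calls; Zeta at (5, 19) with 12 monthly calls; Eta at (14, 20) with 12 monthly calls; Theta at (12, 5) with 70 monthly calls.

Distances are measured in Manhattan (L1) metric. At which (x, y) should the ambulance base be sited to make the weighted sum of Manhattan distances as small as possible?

(9, 5)

Manhattan distance separates: Σwᵢ(|x−xᵢ|+|y−yᵢ|) = Σwᵢ|x−xᵢ| + Σwᵢ|y−yᵢ|, so x and y are optimised independently as 1-D weighted medians.
Total weight W = 322; half = 161.
x-coordinate, sorted with cumulative weight:
  x=5 (Zeta, w=12) cum 12
  x=8 (Beta, w=30) cum 42
  x=8 (Gamma, w=60) cum 102
  x=9 (Alpha, w=100) cum 202  ← median
  x=12 (Theta, w=70) cum 272
  x=14 (Eta, w=12) cum 284
  x=17 (Delta, w=8) cum 292
  x=25 (Epsilon, w=30) cum 322
⇒ x* = 9
y-coordinate, sorted with cumulative weight:
  y=0 (Alpha, w=100) cum 100
  y=5 (Theta, w=70) cum 170  ← median
  y=8 (Epsilon, w=30) cum 200
  y=17 (Delta, w=8) cum 208
  y=19 (Zeta, w=12) cum 220
  y=20 (Eta, w=12) cum 232
  y=22 (Beta, w=30) cum 262
  y=23 (Gamma, w=60) cum 322
⇒ y* = 5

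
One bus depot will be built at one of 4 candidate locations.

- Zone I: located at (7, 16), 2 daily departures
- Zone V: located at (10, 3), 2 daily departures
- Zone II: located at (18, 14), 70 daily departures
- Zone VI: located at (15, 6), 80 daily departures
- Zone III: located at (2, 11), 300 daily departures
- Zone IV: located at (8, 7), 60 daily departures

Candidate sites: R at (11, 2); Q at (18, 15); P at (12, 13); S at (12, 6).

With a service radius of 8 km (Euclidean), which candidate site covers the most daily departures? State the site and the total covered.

Coverage radius r = 8 km; a point is covered iff (Δx)²+(Δy)² ≤ 8² = 64.
  R (11, 2): covers {Zone V, Zone VI, Zone IV} → 142
  Q (18, 15): covers {Zone II} → 70
  P (12, 13): covers {Zone I, Zone II, Zone VI, Zone IV} → 212
  S (12, 6): covers {Zone V, Zone VI, Zone IV} → 142
Maximum coverage at P: 212 daily departures.

P, covering 212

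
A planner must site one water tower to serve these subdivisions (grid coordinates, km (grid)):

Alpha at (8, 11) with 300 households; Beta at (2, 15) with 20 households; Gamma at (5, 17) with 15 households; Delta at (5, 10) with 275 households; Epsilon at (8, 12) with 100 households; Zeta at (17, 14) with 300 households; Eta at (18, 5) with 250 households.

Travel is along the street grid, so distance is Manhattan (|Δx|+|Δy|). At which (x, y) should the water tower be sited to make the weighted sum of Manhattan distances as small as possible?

Manhattan distance separates: Σwᵢ(|x−xᵢ|+|y−yᵢ|) = Σwᵢ|x−xᵢ| + Σwᵢ|y−yᵢ|, so x and y are optimised independently as 1-D weighted medians.
Total weight W = 1260; half = 630.
x-coordinate, sorted with cumulative weight:
  x=2 (Beta, w=20) cum 20
  x=5 (Gamma, w=15) cum 35
  x=5 (Delta, w=275) cum 310
  x=8 (Alpha, w=300) cum 610
  x=8 (Epsilon, w=100) cum 710  ← median
  x=17 (Zeta, w=300) cum 1010
  x=18 (Eta, w=250) cum 1260
⇒ x* = 8
y-coordinate, sorted with cumulative weight:
  y=5 (Eta, w=250) cum 250
  y=10 (Delta, w=275) cum 525
  y=11 (Alpha, w=300) cum 825  ← median
  y=12 (Epsilon, w=100) cum 925
  y=14 (Zeta, w=300) cum 1225
  y=15 (Beta, w=20) cum 1245
  y=17 (Gamma, w=15) cum 1260
⇒ y* = 11

(8, 11)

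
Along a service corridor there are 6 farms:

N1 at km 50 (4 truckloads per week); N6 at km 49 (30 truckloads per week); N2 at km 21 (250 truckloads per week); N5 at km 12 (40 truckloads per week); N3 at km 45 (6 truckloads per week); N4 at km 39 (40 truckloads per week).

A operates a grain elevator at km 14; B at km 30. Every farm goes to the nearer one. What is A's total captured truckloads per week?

290

The indifferent point is the midpoint (14+30)/2 = 22; farms left of it (closer to A at 14) go to A, those right go to B.
  N5 at 12 (w=40) → A
  N2 at 21 (w=250) → A
  N4 at 39 (w=40) → B
  N3 at 45 (w=6) → B
  N6 at 49 (w=30) → B
  N1 at 50 (w=4) → B
A captures 290; B captures 80.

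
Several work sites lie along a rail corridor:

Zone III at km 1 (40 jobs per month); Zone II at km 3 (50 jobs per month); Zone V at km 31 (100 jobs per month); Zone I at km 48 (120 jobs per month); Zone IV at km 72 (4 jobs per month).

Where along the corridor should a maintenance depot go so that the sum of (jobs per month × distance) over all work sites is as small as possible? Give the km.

x = 31

For a sum of weighted absolute distances on a line, the optimum is the weighted median (not the mean). Total weight W = 314; half-weight = 157.
Sort by position and accumulate weight:
  km 1 (Zone III, w=40) → cum 40
  km 3 (Zone II, w=50) → cum 90
  km 31 (Zone V, w=100) → cum 190  ≥ 157 → median here
  km 48 (Zone I, w=120) → cum 310
  km 72 (Zone IV, w=4) → cum 314
Optimal location: km 31.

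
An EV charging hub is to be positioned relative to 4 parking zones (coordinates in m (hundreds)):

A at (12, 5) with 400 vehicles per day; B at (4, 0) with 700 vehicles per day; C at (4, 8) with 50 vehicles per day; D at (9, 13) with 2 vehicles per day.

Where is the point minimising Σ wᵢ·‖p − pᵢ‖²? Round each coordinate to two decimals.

The minimiser of Σwᵢ‖p−pᵢ‖² is the weighted centroid p* = (Σwᵢpᵢ)/(Σwᵢ).
Σwᵢ = 1152.
Σwᵢxᵢ = 400·12 + 700·4 + 50·4 + 2·9 = 7818.
Σwᵢyᵢ = 400·5 + 700·0 + 50·8 + 2·13 = 2426.
x* = 7818/1152 = 6.79, y* = 2426/1152 = 2.11.

(6.79, 2.11)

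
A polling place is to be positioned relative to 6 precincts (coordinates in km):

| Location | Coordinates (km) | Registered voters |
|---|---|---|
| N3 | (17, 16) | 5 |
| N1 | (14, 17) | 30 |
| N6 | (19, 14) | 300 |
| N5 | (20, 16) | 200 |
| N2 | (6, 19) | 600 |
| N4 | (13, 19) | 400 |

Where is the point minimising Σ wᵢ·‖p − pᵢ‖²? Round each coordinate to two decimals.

The minimiser of Σwᵢ‖p−pᵢ‖² is the weighted centroid p* = (Σwᵢpᵢ)/(Σwᵢ).
Σwᵢ = 1535.
Σwᵢxᵢ = 5·17 + 30·14 + 300·19 + 200·20 + 600·6 + 400·13 = 19005.
Σwᵢyᵢ = 5·16 + 30·17 + 300·14 + 200·16 + 600·19 + 400·19 = 26990.
x* = 19005/1535 = 12.38, y* = 26990/1535 = 17.58.

(12.38, 17.58)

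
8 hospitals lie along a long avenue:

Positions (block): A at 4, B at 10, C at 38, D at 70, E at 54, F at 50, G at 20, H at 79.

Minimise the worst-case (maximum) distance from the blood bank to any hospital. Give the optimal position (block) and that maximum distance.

location 41.5, max distance 37.5

The 1-center on a line is the midpoint of the two extreme points: leftmost at 4, rightmost at 79.
Optimal location = (4 + 79)/2 = 41.5; maximum distance = (79 − 4)/2 = 37.5.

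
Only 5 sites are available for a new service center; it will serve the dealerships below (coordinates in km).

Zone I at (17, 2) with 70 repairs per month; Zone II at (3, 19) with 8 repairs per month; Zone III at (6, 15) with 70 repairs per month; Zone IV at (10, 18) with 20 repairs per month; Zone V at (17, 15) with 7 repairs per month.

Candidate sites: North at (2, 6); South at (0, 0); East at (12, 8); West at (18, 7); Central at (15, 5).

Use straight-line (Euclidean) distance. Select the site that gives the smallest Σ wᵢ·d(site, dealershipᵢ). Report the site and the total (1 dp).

Total weighted distance at each candidate:
  North (2, 6): total = 2291.3
  South (0, 0): total = 3053.5
  East (12, 8): total = 1570.0
  West (18, 7): total = 1848.6
  Central (15, 5): total = 1691.6
Minimum is at East with total 1570.0 km.

East, total 1570.0 km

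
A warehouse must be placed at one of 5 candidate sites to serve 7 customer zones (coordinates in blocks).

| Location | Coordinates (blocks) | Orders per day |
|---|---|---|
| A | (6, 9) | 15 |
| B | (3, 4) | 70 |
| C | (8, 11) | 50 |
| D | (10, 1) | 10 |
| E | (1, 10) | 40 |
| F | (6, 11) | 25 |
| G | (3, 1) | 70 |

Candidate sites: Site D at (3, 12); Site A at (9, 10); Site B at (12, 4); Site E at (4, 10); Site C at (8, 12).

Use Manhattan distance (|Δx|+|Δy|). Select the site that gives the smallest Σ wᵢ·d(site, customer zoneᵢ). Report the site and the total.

Total weighted distance at each candidate:
  Site D (3, 12): total = 2160
  Site A (9, 10): total = 2570
  Site B (12, 4): total = 3240
  Site E (4, 10): total = 1830
  Site C (8, 12): total = 2720
Minimum is at Site E with total 1830 blocks.

Site E, total 1830 blocks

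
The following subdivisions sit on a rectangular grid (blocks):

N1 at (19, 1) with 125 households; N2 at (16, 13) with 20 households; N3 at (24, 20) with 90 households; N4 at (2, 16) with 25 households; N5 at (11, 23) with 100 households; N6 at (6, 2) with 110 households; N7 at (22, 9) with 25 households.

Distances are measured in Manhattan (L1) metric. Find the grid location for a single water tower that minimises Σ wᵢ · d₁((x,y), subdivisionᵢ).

(16, 9)

Manhattan distance separates: Σwᵢ(|x−xᵢ|+|y−yᵢ|) = Σwᵢ|x−xᵢ| + Σwᵢ|y−yᵢ|, so x and y are optimised independently as 1-D weighted medians.
Total weight W = 495; half = 247.5.
x-coordinate, sorted with cumulative weight:
  x=2 (N4, w=25) cum 25
  x=6 (N6, w=110) cum 135
  x=11 (N5, w=100) cum 235
  x=16 (N2, w=20) cum 255  ← median
  x=19 (N1, w=125) cum 380
  x=22 (N7, w=25) cum 405
  x=24 (N3, w=90) cum 495
⇒ x* = 16
y-coordinate, sorted with cumulative weight:
  y=1 (N1, w=125) cum 125
  y=2 (N6, w=110) cum 235
  y=9 (N7, w=25) cum 260  ← median
  y=13 (N2, w=20) cum 280
  y=16 (N4, w=25) cum 305
  y=20 (N3, w=90) cum 395
  y=23 (N5, w=100) cum 495
⇒ y* = 9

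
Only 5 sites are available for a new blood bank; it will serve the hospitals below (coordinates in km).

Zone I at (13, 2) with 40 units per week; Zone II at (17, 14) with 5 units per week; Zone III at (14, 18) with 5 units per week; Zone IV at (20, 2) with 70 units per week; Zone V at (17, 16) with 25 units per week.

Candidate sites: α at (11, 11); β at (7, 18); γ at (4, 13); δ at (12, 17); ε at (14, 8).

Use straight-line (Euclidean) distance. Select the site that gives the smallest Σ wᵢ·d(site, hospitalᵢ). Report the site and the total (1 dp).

ε, total 1134.4 km

Total weighted distance at each candidate:
  α (11, 11): total = 1526.6
  β (7, 18): total = 2470.4
  γ (4, 13): total = 2382.3
  δ (12, 17): total = 1959.1
  ε (14, 8): total = 1134.4
Minimum is at ε with total 1134.4 km.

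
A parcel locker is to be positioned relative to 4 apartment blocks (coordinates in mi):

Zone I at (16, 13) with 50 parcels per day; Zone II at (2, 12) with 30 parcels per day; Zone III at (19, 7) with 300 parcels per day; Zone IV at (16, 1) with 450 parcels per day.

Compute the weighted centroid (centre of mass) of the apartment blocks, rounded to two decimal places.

The minimiser of Σwᵢ‖p−pᵢ‖² is the weighted centroid p* = (Σwᵢpᵢ)/(Σwᵢ).
Σwᵢ = 830.
Σwᵢxᵢ = 50·16 + 30·2 + 300·19 + 450·16 = 13760.
Σwᵢyᵢ = 50·13 + 30·12 + 300·7 + 450·1 = 3560.
x* = 13760/830 = 16.58, y* = 3560/830 = 4.29.

(16.58, 4.29)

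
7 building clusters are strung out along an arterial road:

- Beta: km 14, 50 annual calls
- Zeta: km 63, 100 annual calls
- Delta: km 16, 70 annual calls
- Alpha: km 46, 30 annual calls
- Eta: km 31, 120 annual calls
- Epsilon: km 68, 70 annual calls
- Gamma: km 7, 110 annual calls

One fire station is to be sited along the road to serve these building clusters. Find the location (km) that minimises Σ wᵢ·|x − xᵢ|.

x = 31

For a sum of weighted absolute distances on a line, the optimum is the weighted median (not the mean). Total weight W = 550; half-weight = 275.
Sort by position and accumulate weight:
  km 7 (Gamma, w=110) → cum 110
  km 14 (Beta, w=50) → cum 160
  km 16 (Delta, w=70) → cum 230
  km 31 (Eta, w=120) → cum 350  ≥ 275 → median here
  km 46 (Alpha, w=30) → cum 380
  km 63 (Zeta, w=100) → cum 480
  km 68 (Epsilon, w=70) → cum 550
Optimal location: km 31.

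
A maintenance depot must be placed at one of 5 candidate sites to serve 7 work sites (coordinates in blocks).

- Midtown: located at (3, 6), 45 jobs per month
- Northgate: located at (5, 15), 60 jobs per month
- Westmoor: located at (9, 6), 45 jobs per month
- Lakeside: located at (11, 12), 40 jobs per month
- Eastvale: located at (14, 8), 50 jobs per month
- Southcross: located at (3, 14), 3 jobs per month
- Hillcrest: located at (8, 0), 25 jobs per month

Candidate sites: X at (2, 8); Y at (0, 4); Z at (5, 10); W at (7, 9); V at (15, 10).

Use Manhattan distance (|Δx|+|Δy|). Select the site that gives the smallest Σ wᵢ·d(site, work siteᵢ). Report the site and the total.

Total weighted distance at each candidate:
  X (2, 8): total = 2631
  Y (0, 4): total = 3679
  Z (5, 10): total = 2143
  W (7, 9): total = 1977
  V (15, 10): total = 2933
Minimum is at W with total 1977 blocks.

W, total 1977 blocks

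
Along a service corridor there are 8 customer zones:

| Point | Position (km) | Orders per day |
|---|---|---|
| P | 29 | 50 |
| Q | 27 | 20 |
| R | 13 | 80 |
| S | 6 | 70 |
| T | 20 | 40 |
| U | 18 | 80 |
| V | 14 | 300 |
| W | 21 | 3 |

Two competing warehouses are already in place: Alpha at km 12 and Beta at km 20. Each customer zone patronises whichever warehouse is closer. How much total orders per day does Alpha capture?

450

The indifferent point is the midpoint (12+20)/2 = 16; customer zones left of it (closer to Alpha at 12) go to Alpha, those right go to Beta.
  S at 6 (w=70) → Alpha
  R at 13 (w=80) → Alpha
  V at 14 (w=300) → Alpha
  U at 18 (w=80) → Beta
  T at 20 (w=40) → Beta
  W at 21 (w=3) → Beta
  Q at 27 (w=20) → Beta
  P at 29 (w=50) → Beta
Alpha captures 450; Beta captures 193.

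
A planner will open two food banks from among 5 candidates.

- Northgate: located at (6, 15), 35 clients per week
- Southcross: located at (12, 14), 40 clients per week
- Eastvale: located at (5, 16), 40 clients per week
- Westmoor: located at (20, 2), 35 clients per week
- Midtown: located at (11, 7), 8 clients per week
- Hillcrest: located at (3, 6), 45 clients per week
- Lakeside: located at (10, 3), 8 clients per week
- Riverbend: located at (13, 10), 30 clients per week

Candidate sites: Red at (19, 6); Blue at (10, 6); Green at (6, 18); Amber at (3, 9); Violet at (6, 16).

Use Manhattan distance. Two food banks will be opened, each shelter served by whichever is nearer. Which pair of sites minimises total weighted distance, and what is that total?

Evaluate every pair (each demand assigned to the nearer of the two):
  {Blue, Violet}: total = 1450
  {Red, Violet}: total = 1623
  {Blue, Green}: total = 1680
  {Amber, Violet}: total = 1884
  {Red, Green}: total = 1943
  {Blue, Amber}: total = 1950
  {Red, Amber}: total = 2013
  {Green, Amber}: total = 2114
  {Red, Blue}: total = 2195
  {Green, Violet}: total = 2598
Best pair: {Blue, Violet} with total 1450.

{Blue, Violet}, total 1450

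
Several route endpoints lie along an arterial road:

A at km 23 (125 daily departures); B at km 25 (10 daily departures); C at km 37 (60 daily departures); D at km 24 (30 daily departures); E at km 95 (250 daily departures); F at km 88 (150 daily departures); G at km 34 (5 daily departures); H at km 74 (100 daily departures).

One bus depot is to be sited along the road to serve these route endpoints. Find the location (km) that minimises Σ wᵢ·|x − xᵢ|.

x = 88

For a sum of weighted absolute distances on a line, the optimum is the weighted median (not the mean). Total weight W = 730; half-weight = 365.
Sort by position and accumulate weight:
  km 23 (A, w=125) → cum 125
  km 24 (D, w=30) → cum 155
  km 25 (B, w=10) → cum 165
  km 34 (G, w=5) → cum 170
  km 37 (C, w=60) → cum 230
  km 74 (H, w=100) → cum 330
  km 88 (F, w=150) → cum 480  ≥ 365 → median here
  km 95 (E, w=250) → cum 730
Optimal location: km 88.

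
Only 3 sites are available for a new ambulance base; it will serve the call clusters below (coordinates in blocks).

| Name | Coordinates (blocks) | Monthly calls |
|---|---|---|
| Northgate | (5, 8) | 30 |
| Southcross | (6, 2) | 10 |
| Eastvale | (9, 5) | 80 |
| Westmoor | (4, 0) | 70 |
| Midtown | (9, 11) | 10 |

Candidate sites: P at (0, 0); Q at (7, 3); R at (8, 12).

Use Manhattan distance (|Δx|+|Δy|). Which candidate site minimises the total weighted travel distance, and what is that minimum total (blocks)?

Total weighted distance at each candidate:
  P (0, 0): total = 2070
  Q (7, 3): total = 1070
  R (8, 12): total = 2110
Minimum is at Q with total 1070 blocks.

Q, total 1070 blocks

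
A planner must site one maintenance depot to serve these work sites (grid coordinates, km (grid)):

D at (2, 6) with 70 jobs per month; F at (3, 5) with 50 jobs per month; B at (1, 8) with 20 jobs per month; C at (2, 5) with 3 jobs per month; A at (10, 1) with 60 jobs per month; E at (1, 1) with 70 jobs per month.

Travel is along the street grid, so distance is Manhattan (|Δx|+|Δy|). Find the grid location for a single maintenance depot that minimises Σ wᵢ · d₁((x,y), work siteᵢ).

Manhattan distance separates: Σwᵢ(|x−xᵢ|+|y−yᵢ|) = Σwᵢ|x−xᵢ| + Σwᵢ|y−yᵢ|, so x and y are optimised independently as 1-D weighted medians.
Total weight W = 273; half = 136.5.
x-coordinate, sorted with cumulative weight:
  x=1 (B, w=20) cum 20
  x=1 (E, w=70) cum 90
  x=2 (D, w=70) cum 160  ← median
  x=2 (C, w=3) cum 163
  x=3 (F, w=50) cum 213
  x=10 (A, w=60) cum 273
⇒ x* = 2
y-coordinate, sorted with cumulative weight:
  y=1 (A, w=60) cum 60
  y=1 (E, w=70) cum 130
  y=5 (F, w=50) cum 180  ← median
  y=5 (C, w=3) cum 183
  y=6 (D, w=70) cum 253
  y=8 (B, w=20) cum 273
⇒ y* = 5

(2, 5)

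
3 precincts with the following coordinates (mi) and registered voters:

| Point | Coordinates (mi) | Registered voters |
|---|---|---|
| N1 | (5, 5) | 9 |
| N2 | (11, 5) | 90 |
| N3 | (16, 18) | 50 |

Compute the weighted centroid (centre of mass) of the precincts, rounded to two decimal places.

The minimiser of Σwᵢ‖p−pᵢ‖² is the weighted centroid p* = (Σwᵢpᵢ)/(Σwᵢ).
Σwᵢ = 149.
Σwᵢxᵢ = 9·5 + 90·11 + 50·16 = 1835.
Σwᵢyᵢ = 9·5 + 90·5 + 50·18 = 1395.
x* = 1835/149 = 12.32, y* = 1395/149 = 9.36.

(12.32, 9.36)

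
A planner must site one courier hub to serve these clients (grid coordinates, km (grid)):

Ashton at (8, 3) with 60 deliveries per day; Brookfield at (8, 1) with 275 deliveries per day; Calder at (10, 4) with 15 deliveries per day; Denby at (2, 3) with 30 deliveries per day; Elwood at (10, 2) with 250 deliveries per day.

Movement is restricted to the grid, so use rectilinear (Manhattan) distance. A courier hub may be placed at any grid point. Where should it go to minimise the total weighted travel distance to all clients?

Manhattan distance separates: Σwᵢ(|x−xᵢ|+|y−yᵢ|) = Σwᵢ|x−xᵢ| + Σwᵢ|y−yᵢ|, so x and y are optimised independently as 1-D weighted medians.
Total weight W = 630; half = 315.
x-coordinate, sorted with cumulative weight:
  x=2 (Denby, w=30) cum 30
  x=8 (Ashton, w=60) cum 90
  x=8 (Brookfield, w=275) cum 365  ← median
  x=10 (Calder, w=15) cum 380
  x=10 (Elwood, w=250) cum 630
⇒ x* = 8
y-coordinate, sorted with cumulative weight:
  y=1 (Brookfield, w=275) cum 275
  y=2 (Elwood, w=250) cum 525  ← median
  y=3 (Ashton, w=60) cum 585
  y=3 (Denby, w=30) cum 615
  y=4 (Calder, w=15) cum 630
⇒ y* = 2

(8, 2)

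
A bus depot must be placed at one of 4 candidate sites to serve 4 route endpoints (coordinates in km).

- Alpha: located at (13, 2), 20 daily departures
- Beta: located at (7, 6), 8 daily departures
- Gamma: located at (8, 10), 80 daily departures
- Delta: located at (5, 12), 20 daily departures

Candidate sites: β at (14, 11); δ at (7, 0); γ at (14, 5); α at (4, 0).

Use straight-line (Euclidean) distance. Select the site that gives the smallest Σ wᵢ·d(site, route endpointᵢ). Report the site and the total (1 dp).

Total weighted distance at each candidate:
  β (14, 11): total = 917.7
  δ (7, 0): total = 1221.8
  γ (14, 5): total = 972.7
  α (4, 0): total = 1340.5
Minimum is at β with total 917.7 km.

β, total 917.7 km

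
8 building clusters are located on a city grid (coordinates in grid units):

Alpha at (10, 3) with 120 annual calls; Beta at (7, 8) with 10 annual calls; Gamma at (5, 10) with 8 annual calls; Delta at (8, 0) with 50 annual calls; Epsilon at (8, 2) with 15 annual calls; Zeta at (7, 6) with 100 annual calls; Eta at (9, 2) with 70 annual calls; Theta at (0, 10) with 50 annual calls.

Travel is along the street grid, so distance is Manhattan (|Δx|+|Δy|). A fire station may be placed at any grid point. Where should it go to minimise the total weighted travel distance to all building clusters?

(8, 3)

Manhattan distance separates: Σwᵢ(|x−xᵢ|+|y−yᵢ|) = Σwᵢ|x−xᵢ| + Σwᵢ|y−yᵢ|, so x and y are optimised independently as 1-D weighted medians.
Total weight W = 423; half = 211.5.
x-coordinate, sorted with cumulative weight:
  x=0 (Theta, w=50) cum 50
  x=5 (Gamma, w=8) cum 58
  x=7 (Beta, w=10) cum 68
  x=7 (Zeta, w=100) cum 168
  x=8 (Delta, w=50) cum 218  ← median
  x=8 (Epsilon, w=15) cum 233
  x=9 (Eta, w=70) cum 303
  x=10 (Alpha, w=120) cum 423
⇒ x* = 8
y-coordinate, sorted with cumulative weight:
  y=0 (Delta, w=50) cum 50
  y=2 (Epsilon, w=15) cum 65
  y=2 (Eta, w=70) cum 135
  y=3 (Alpha, w=120) cum 255  ← median
  y=6 (Zeta, w=100) cum 355
  y=8 (Beta, w=10) cum 365
  y=10 (Gamma, w=8) cum 373
  y=10 (Theta, w=50) cum 423
⇒ y* = 3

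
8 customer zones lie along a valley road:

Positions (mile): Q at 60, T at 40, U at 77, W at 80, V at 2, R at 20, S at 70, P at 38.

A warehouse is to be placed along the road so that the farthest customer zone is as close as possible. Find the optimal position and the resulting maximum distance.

The 1-center on a line is the midpoint of the two extreme points: leftmost at 2, rightmost at 80.
Optimal location = (2 + 80)/2 = 41; maximum distance = (80 − 2)/2 = 39.

location 41, max distance 39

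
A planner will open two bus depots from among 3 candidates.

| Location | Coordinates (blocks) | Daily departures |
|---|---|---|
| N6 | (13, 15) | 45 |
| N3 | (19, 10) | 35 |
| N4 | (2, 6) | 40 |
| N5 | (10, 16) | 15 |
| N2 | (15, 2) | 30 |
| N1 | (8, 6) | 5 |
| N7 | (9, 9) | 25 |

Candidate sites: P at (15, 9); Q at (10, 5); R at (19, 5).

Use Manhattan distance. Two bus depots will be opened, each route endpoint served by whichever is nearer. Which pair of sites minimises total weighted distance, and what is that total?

Evaluate every pair (each demand assigned to the nearer of the two):
  {P, Q}: total = 1410
  {Q, R}: total = 1635
  {P, R}: total = 1765
Best pair: {P, Q} with total 1410.

{P, Q}, total 1410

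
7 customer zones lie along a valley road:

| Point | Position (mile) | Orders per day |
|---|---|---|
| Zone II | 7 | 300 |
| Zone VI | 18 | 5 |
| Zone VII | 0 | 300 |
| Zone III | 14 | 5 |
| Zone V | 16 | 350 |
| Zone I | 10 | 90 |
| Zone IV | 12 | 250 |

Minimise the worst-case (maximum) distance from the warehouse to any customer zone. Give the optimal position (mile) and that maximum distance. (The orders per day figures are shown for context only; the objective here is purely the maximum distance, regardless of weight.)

location 9, max distance 9

The 1-center on a line is the midpoint of the two extreme points: leftmost at 0, rightmost at 18.
Optimal location = (0 + 18)/2 = 9; maximum distance = (18 − 0)/2 = 9.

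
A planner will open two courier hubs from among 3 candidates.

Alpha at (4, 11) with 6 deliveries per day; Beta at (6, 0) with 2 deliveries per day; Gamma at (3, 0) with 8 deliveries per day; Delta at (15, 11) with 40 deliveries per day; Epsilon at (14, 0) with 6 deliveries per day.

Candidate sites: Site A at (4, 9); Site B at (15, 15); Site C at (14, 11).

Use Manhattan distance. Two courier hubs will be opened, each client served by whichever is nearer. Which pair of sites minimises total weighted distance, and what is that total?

{Site A, Site C}, total 220

Evaluate every pair (each demand assigned to the nearer of the two):
  {Site A, Site C}: total = 220
  {Site A, Site B}: total = 370
  {Site B, Site C}: total = 380
Best pair: {Site A, Site C} with total 220.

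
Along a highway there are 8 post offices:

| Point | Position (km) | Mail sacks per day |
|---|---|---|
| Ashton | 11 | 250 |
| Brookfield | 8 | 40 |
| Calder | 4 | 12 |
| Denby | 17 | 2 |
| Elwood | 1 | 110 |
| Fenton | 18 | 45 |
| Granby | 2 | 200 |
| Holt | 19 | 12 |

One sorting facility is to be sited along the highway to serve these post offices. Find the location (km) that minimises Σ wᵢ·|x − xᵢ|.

x = 8

For a sum of weighted absolute distances on a line, the optimum is the weighted median (not the mean). Total weight W = 671; half-weight = 335.5.
Sort by position and accumulate weight:
  km 1 (Elwood, w=110) → cum 110
  km 2 (Granby, w=200) → cum 310
  km 4 (Calder, w=12) → cum 322
  km 8 (Brookfield, w=40) → cum 362  ≥ 335.5 → median here
  km 11 (Ashton, w=250) → cum 612
  km 17 (Denby, w=2) → cum 614
  km 18 (Fenton, w=45) → cum 659
  km 19 (Holt, w=12) → cum 671
Optimal location: km 8.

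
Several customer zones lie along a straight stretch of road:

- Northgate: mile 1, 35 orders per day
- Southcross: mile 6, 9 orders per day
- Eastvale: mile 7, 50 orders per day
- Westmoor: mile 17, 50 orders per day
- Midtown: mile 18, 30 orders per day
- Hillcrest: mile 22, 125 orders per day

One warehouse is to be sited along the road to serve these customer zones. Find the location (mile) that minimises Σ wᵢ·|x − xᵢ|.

For a sum of weighted absolute distances on a line, the optimum is the weighted median (not the mean). Total weight W = 299; half-weight = 149.5.
Sort by position and accumulate weight:
  mile 1 (Northgate, w=35) → cum 35
  mile 6 (Southcross, w=9) → cum 44
  mile 7 (Eastvale, w=50) → cum 94
  mile 17 (Westmoor, w=50) → cum 144
  mile 18 (Midtown, w=30) → cum 174  ≥ 149.5 → median here
  mile 22 (Hillcrest, w=125) → cum 299
Optimal location: mile 18.

x = 18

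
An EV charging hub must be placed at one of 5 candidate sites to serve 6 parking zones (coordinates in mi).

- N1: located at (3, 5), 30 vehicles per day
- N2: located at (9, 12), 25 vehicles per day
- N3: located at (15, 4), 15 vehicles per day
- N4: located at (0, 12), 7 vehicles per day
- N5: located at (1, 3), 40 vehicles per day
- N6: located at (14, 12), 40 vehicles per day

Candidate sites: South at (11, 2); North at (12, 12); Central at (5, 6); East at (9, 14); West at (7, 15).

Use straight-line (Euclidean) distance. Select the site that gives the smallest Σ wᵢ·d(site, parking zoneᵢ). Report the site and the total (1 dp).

Total weighted distance at each candidate:
  South (11, 2): total = 1502.0
  North (12, 12): total = 1277.7
  Central (5, 6): total = 1087.7
  East (9, 14): total = 1373.4
  West (7, 15): total = 1511.9
Minimum is at Central with total 1087.7 mi.

Central, total 1087.7 mi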